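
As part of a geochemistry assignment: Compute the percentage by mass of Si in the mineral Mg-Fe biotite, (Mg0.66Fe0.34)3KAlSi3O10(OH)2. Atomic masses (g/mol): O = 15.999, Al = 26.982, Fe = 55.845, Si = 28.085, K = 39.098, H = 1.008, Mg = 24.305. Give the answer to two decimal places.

18.75 wt%

M((Mg0.66Fe0.34)3KAlSi3O10(OH)2) = 449.425 g/mol.
Si contributes 3 × 28.085 = 84.255 g per mole.
84.255/449.425 = 0.1875 → 18.75%.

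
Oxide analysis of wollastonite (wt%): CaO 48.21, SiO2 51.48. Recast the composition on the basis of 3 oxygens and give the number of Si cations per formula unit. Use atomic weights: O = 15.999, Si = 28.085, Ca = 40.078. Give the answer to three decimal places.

48.21 wt% CaO ÷ 56.077 g/mol = 0.85971 mol, giving 0.85971 Ca and 0.85971 O.
51.48 wt% SiO2 ÷ 60.083 g/mol = 0.85681 mol, giving 0.85681 Si and 1.71362 O.
Oxygen sums to 2.57333; scaling by 3/2.57333 = 1.16580 puts the formula on 3 O.
Si: 0.85681 × 1.16580 = 0.999 atoms per formula unit.

0.999 Si apfu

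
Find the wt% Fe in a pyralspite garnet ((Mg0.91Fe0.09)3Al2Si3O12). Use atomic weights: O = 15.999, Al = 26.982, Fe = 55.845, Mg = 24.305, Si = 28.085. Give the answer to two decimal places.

M((Mg0.91Fe0.09)3Al2Si3O12) = 411.638 g/mol.
Fe contributes 0.27 × 55.845 = 15.078 g per mole.
15.078/411.638 = 0.0366 → 3.66%.

3.66 weight percent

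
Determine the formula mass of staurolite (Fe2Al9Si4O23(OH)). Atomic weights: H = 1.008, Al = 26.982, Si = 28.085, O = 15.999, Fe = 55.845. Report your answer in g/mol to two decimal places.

851.85 g/mol

M = 2·55.845 + 9·26.982 + 4·28.085 + 24·15.999 + 1·1.008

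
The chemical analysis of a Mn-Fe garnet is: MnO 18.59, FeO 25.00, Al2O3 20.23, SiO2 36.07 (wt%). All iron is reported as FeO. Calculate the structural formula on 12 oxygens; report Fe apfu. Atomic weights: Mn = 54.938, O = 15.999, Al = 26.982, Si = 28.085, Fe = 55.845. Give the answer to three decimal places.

18.59 wt% MnO ÷ 70.937 g/mol = 0.26206 mol, giving 0.26206 Mn and 0.26206 O.
25.00 wt% FeO ÷ 71.844 g/mol = 0.34798 mol, giving 0.34798 Fe and 0.34798 O.
20.23 wt% Al2O3 ÷ 101.961 g/mol = 0.19841 mol, giving 0.39682 Al and 0.59523 O.
36.07 wt% SiO2 ÷ 60.083 g/mol = 0.60034 mol, giving 0.60034 Si and 1.20068 O.
Oxygen sums to 2.40595; scaling by 12/2.40595 = 4.98763 puts the formula on 12 O.
Fe: 0.34798 × 4.98763 = 1.736 atoms per formula unit.

1.736 Fe apfu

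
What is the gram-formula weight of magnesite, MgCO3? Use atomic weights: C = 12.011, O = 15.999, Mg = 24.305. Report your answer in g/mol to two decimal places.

Mg: 1 × 24.305 = 24.3050
C: 1 × 12.011 = 12.0110
O: 3 × 15.999 = 47.9970
Summing the contributions gives the formula mass.

84.31 g/mol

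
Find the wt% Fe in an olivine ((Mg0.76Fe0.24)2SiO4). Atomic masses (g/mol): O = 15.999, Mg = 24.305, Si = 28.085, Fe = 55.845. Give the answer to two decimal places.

M((Mg0.76Fe0.24)2SiO4) = 155.830 g/mol.
Fe contributes 0.48 × 55.845 = 26.806 g per mole.
26.806/155.830 = 0.1720 → 17.20%.

17.20 wt%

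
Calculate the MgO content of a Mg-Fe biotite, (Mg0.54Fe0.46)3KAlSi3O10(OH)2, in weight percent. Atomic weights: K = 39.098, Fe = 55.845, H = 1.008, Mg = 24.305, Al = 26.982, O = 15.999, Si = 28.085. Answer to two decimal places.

14.17 wt%

Formula mass = 460.779 g/mol.
1.62 Mg → 1.6200 mol MgO per formula unit; M(MgO) = 40.304, so MgO mass = 65.292 g.
65.292/460.779 × 100 = 14.17 wt%.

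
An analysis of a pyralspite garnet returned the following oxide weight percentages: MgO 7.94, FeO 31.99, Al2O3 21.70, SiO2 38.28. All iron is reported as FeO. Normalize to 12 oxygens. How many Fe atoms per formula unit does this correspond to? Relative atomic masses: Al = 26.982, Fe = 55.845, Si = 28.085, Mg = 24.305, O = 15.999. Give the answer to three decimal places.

MgO: 7.94/40.304 = 0.19700 mol → 0.19700 mol Mg, 0.19700 mol O.
FeO: 31.99/71.844 = 0.44527 mol → 0.44527 mol Fe, 0.44527 mol O.
Al2O3: 21.70/101.961 = 0.21283 mol → 0.42566 mol Al, 0.63849 mol O.
SiO2: 38.28/60.083 = 0.63712 mol → 0.63712 mol Si, 1.27424 mol O.
Total oxygen = 2.55500 mol. Normalization factor = 12/2.55500 = 4.69667.
Fe per 12 O = 0.44527 × 4.69667 = 2.091.

2.091 Fe apfu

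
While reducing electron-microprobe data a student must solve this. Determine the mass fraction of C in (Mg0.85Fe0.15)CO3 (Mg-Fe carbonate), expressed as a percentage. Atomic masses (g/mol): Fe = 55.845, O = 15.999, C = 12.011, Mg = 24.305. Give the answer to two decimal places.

Molar mass of (Mg0.85Fe0.15)CO3: 0.85*24.305 + 0.15*55.845 + 1*12.011 + 3*15.999 = 89.044 g/mol.
Mass of C per formula unit: 1 × 12.011 = 12.011 g.
Weight fraction C = 12.011 / 89.044 = 0.1349.

13.49 mass %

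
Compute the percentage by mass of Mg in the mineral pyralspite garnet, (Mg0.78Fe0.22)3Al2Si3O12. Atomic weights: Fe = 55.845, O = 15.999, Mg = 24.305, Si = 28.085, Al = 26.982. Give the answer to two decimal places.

13.42 wt%

Formula mass = 2.34×24.305 + 0.66×55.845 + 2×26.982 + 3×28.085 + 12×15.999 = 423.938 g/mol, of which 56.874 g is Mg.
So Mg makes up 56.874/423.938 = 0.1342 of the mass, i.e. 13.42%.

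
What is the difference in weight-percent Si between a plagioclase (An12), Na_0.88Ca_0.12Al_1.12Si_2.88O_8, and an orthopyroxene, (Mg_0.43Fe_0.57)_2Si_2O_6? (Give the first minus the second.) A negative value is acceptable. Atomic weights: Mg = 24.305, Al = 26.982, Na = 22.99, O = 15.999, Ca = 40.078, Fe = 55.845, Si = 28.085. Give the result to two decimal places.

Si in Na_0.88Ca_0.12Al_1.12Si_2.88O_8: molar mass 264.137 g/mol; 2.88×28.085 = 80.885 g → 30.62 wt%.
Si in (Mg_0.43Fe_0.57)_2Si_2O_6: molar mass 236.730 g/mol; 2×28.085 = 56.170 g → 23.73 wt%.
Difference = 30.62 − 23.73 = 6.89 percentage points.

6.89 percentage points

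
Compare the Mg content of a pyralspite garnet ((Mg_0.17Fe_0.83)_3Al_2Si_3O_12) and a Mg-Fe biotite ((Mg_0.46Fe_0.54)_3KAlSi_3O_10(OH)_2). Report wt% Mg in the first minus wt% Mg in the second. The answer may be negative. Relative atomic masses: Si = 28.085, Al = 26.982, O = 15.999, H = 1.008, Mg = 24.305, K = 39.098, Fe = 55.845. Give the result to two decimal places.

-4.59 percentage points

Mg in (Mg_0.17Fe_0.83)_3Al_2Si_3O_12: molar mass 481.657 g/mol; 0.51×24.305 = 12.396 g → 2.57 wt%.
Mg in (Mg_0.46Fe_0.54)_3KAlSi_3O_10(OH)_2: molar mass 468.349 g/mol; 1.38×24.305 = 33.541 g → 7.16 wt%.
Difference = 2.57 − 7.16 = -4.59 percentage points.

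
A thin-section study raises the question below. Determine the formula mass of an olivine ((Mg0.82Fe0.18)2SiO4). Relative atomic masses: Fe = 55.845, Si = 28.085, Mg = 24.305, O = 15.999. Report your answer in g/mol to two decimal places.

152.05 g/mol

Mg: 1.64 × 24.305 = 39.8602
Fe: 0.36 × 55.845 = 20.1042
Si: 1 × 28.085 = 28.0850
O: 4 × 15.999 = 63.9960
Summing the contributions gives the formula mass.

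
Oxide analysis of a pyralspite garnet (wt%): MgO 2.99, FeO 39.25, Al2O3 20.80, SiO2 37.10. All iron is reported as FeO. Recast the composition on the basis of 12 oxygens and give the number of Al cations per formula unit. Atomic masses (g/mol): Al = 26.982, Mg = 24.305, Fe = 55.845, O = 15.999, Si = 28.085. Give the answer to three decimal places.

1.984 Al apfu

MgO: 2.99/40.304 = 0.07419 mol → 0.07419 mol Mg, 0.07419 mol O.
FeO: 39.25/71.844 = 0.54632 mol → 0.54632 mol Fe, 0.54632 mol O.
Al2O3: 20.80/101.961 = 0.20400 mol → 0.40800 mol Al, 0.61200 mol O.
SiO2: 37.10/60.083 = 0.61748 mol → 0.61748 mol Si, 1.23496 mol O.
Total oxygen = 2.46747 mol. Normalization factor = 12/2.46747 = 4.86328.
Al per 12 O = 0.40800 × 4.86328 = 1.984.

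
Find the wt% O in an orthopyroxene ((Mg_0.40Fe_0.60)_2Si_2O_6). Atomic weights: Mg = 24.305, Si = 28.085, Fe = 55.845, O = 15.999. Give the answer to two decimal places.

40.23 mass %

M((Mg_0.40Fe_0.60)_2Si_2O_6) = 238.622 g/mol.
O contributes 6 × 15.999 = 95.994 g per mole.
95.994/238.622 = 0.4023 → 40.23%.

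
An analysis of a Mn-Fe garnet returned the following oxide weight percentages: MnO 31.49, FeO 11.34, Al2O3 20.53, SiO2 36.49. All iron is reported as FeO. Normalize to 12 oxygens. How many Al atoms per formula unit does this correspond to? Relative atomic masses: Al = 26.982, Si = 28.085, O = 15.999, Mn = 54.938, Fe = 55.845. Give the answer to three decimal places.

MnO: 31.49/70.937 = 0.44392 mol → 0.44392 mol Mn, 0.44392 mol O.
FeO: 11.34/71.844 = 0.15784 mol → 0.15784 mol Fe, 0.15784 mol O.
Al2O3: 20.53/101.961 = 0.20135 mol → 0.40270 mol Al, 0.60405 mol O.
SiO2: 36.49/60.083 = 0.60733 mol → 0.60733 mol Si, 1.21466 mol O.
Total oxygen = 2.42047 mol. Normalization factor = 12/2.42047 = 4.95771.
Al per 12 O = 0.40270 × 4.95771 = 1.996.

1.996 Al apfu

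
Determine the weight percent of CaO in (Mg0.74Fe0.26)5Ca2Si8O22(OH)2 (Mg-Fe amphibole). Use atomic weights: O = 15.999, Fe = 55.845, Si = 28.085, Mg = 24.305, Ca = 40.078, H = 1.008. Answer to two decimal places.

Molar mass of (Mg0.74Fe0.26)5Ca2Si8O22(OH)2 = 3.70×24.305 + 1.30×55.845 + 2×40.078 + 8×28.085 + 24×15.999 + 2×1.008 = 853.355 g/mol.
Each formula unit contains 2 Ca, equivalent to 2/1 = 2.0000 mol CaO.
M(CaO) = 1×40.078 + 1×15.999 = 56.077 g/mol.
Mass of CaO per formula unit = 2.0000 × 56.077 = 112.154 g.
CaO wt% = 112.154 / 853.355 × 100 = 13.14%.

13.14 wt%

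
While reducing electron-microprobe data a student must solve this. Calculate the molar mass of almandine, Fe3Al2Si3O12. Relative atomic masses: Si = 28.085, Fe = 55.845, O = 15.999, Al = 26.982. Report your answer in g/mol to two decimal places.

497.74 g/mol

Fe: 3 × 55.845 = 167.5350
Al: 2 × 26.982 = 53.9640
Si: 3 × 28.085 = 84.2550
O: 12 × 15.999 = 191.9880
Summing the contributions gives the formula mass.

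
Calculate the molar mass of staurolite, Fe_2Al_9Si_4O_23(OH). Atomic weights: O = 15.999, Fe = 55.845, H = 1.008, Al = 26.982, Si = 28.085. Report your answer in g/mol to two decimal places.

851.85 g/mol

The formula mass is the sum 2×55.845 + 9×26.982 + 4×28.085 + 24×15.999 + 1×1.008.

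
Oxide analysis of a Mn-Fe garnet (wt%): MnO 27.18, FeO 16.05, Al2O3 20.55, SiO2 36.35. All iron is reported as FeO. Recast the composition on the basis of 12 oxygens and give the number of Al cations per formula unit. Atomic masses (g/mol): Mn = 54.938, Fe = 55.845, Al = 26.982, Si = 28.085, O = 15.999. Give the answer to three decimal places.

MnO (M=70.937): mol = 0.38316; Mn = 0.38316, O = 0.38316.
FeO (M=71.844): mol = 0.22340; Fe = 0.22340, O = 0.22340.
Al2O3 (M=101.961): mol = 0.20155; Al = 0.40310, O = 0.60465.
SiO2 (M=60.083): mol = 0.60500; Si = 0.60500, O = 1.21000.
ΣO = 2.42121; factor = 12/ΣO = 4.95620.
Al apfu = 0.40310 × 4.95620 = 1.998.

1.998 Al apfu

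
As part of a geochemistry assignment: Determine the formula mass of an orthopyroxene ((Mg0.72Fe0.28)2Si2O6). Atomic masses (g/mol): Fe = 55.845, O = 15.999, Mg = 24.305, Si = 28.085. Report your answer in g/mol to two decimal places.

The formula mass is the sum 1.44*24.305 + 0.56*55.845 + 2*28.085 + 6*15.999.

218.44 g/mol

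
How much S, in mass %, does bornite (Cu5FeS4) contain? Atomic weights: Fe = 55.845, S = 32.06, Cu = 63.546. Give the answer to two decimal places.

Molar mass of Cu5FeS4: 5*63.546 + 1*55.845 + 4*32.06 = 501.815 g/mol.
Mass of S per formula unit: 4 × 32.06 = 128.240 g.
Weight fraction S = 128.240 / 501.815 = 0.2556.

25.56 mass %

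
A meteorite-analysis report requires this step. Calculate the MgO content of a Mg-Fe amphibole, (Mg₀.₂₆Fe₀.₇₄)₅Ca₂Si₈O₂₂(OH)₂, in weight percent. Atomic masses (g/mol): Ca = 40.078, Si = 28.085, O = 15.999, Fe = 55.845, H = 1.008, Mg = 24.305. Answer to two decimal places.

Molar mass of (Mg₀.₂₆Fe₀.₇₄)₅Ca₂Si₈O₂₂(OH)₂ = 1.30×24.305 + 3.70×55.845 + 2×40.078 + 8×28.085 + 24×15.999 + 2×1.008 = 929.051 g/mol.
Each formula unit contains 1.30 Mg, equivalent to 1.30/1 = 1.3000 mol MgO.
M(MgO) = 1×24.305 + 1×15.999 = 40.304 g/mol.
Mass of MgO per formula unit = 1.3000 × 40.304 = 52.395 g.
MgO wt% = 52.395 / 929.051 × 100 = 5.64%.

5.64 wt%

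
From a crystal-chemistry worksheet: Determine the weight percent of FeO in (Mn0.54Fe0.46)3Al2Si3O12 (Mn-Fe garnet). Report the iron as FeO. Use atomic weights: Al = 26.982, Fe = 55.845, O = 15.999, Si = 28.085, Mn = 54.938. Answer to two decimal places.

M((Mn0.54Fe0.46)3Al2Si3O12) = 496.273 g/mol; M(FeO) = 71.844 g/mol.
Moles FeO per formula unit = 1.38 Fe ÷ 1 = 1.3800.
FeO fraction = (1.3800 × 71.844) / 496.273 = 99.145/496.273 = 0.1998.

19.98 wt%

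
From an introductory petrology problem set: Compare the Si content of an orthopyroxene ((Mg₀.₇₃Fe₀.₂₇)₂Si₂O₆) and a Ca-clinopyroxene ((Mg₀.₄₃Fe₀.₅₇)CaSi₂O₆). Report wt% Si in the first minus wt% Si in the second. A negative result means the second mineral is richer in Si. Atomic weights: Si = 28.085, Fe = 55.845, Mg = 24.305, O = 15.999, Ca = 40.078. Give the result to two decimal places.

M((Mg₀.₇₃Fe₀.₂₇)₂Si₂O₆) = 217.806 g/mol, so wt% Si = 56.170/217.806 × 100 = 25.79%.
M((Mg₀.₄₃Fe₀.₅₇)CaSi₂O₆) = 234.525 g/mol, so wt% Si = 56.170/234.525 × 100 = 23.95%.
25.79 − 23.95 = 1.84 pp.

1.84 percentage points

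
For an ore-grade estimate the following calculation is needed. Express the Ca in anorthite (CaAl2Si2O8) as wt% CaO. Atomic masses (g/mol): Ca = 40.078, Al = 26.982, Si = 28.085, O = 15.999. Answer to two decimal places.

20.16 wt%

Formula mass = 278.204 g/mol.
1 Ca → 1.0000 mol CaO per formula unit; M(CaO) = 56.077, so CaO mass = 56.077 g.
56.077/278.204 × 100 = 20.16 wt%.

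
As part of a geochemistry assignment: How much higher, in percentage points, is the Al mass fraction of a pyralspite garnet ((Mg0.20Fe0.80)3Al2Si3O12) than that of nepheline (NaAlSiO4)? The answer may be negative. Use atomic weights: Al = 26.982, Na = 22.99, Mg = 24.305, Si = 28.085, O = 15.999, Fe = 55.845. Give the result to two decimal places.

First mineral: 53.964 g Al in 478.818 g formula = 11.27 wt% Al.
Second mineral: 26.982 g Al in 142.053 g formula = 18.99 wt% Al.
11.27% − 18.99% gives a difference of -7.72 percentage points.

-7.72 percentage points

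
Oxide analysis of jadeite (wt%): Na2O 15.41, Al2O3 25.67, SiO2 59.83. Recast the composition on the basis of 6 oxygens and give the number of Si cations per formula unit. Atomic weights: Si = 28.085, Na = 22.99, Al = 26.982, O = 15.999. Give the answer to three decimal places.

Na2O (M=61.979): mol = 0.24863; Na = 0.49726, O = 0.24863.
Al2O3 (M=101.961): mol = 0.25176; Al = 0.50352, O = 0.75528.
SiO2 (M=60.083): mol = 0.99579; Si = 0.99579, O = 1.99158.
ΣO = 2.99549; factor = 6/ΣO = 2.00301.
Si apfu = 0.99579 × 2.00301 = 1.995.

1.995 Si apfu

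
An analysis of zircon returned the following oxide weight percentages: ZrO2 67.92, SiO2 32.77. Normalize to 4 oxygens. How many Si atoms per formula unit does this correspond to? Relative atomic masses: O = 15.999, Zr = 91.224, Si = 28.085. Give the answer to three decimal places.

0.995 Si apfu

ZrO2 (M=123.222): mol = 0.55120; Zr = 0.55120, O = 1.10240.
SiO2 (M=60.083): mol = 0.54541; Si = 0.54541, O = 1.09082.
ΣO = 2.19322; factor = 4/ΣO = 1.82380.
Si apfu = 0.54541 × 1.82380 = 0.995.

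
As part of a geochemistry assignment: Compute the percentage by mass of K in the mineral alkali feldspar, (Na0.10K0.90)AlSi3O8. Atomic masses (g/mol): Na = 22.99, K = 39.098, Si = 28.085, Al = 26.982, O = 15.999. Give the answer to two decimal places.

12.72 weight percent

Formula mass = 0.10·22.99 + 0.90·39.098 + 1·26.982 + 3·28.085 + 8·15.999 = 276.716 g/mol, of which 35.188 g is K.
So K makes up 35.188/276.716 = 0.1272 of the mass, i.e. 12.72%.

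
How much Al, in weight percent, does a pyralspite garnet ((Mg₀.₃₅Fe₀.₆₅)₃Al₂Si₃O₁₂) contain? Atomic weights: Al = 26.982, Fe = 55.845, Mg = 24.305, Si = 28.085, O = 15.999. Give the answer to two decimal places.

M((Mg₀.₃₅Fe₀.₆₅)₃Al₂Si₃O₁₂) = 464.625 g/mol.
Al contributes 2 × 26.982 = 53.964 g per mole.
53.964/464.625 = 0.1161 → 11.61%.

11.61 weight percent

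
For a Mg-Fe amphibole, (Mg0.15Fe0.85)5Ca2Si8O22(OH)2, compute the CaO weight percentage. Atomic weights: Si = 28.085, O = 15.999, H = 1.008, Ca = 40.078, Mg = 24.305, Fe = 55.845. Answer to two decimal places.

Formula mass = 946.398 g/mol.
2 Ca → 2.0000 mol CaO per formula unit; M(CaO) = 56.077, so CaO mass = 112.154 g.
112.154/946.398 × 100 = 11.85 wt%.

11.85 wt%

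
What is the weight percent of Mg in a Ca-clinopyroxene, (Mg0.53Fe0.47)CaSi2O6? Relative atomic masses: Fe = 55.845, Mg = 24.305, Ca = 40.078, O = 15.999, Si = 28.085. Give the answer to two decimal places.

5.57 mass %

Molar mass of (Mg0.53Fe0.47)CaSi2O6: 0.53·24.305 + 0.47·55.845 + 1·40.078 + 2·28.085 + 6·15.999 = 231.371 g/mol.
Mass of Mg per formula unit: 0.53 × 24.305 = 12.882 g.
Weight fraction Mg = 12.882 / 231.371 = 0.0557.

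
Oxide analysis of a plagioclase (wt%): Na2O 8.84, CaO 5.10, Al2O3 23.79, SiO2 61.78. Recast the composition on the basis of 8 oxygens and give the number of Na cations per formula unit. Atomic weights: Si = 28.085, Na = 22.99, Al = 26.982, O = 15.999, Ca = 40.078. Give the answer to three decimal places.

Na2O (M=61.979): mol = 0.14263; Na = 0.28526, O = 0.14263.
CaO (M=56.077): mol = 0.09095; Ca = 0.09095, O = 0.09095.
Al2O3 (M=101.961): mol = 0.23332; Al = 0.46664, O = 0.69996.
SiO2 (M=60.083): mol = 1.02824; Si = 1.02824, O = 2.05648.
ΣO = 2.99002; factor = 8/ΣO = 2.67557.
Na apfu = 0.28526 × 2.67557 = 0.763.

0.763 Na apfu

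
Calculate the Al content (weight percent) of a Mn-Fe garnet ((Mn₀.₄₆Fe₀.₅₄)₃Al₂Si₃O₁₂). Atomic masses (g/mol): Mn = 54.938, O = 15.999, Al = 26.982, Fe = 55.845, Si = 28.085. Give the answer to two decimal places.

Molar mass of (Mn₀.₄₆Fe₀.₅₄)₃Al₂Si₃O₁₂: 1.38×54.938 + 1.62×55.845 + 2×26.982 + 3×28.085 + 12×15.999 = 496.490 g/mol.
Mass of Al per formula unit: 2 × 26.982 = 53.964 g.
Weight fraction Al = 53.964 / 496.490 = 0.1087.

10.87 weight percent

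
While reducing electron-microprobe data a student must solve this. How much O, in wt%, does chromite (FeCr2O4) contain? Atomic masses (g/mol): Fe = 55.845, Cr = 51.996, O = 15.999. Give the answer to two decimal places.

M(FeCr2O4) = 223.833 g/mol.
O contributes 4 × 15.999 = 63.996 g per mole.
63.996/223.833 = 0.2859 → 28.59%.

28.59 wt%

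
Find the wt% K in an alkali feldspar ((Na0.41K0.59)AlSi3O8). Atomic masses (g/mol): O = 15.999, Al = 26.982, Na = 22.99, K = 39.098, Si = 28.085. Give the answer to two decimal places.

M((Na0.41K0.59)AlSi3O8) = 271.723 g/mol.
K contributes 0.59 × 39.098 = 23.068 g per mole.
23.068/271.723 = 0.0849 → 8.49%.

8.49 wt%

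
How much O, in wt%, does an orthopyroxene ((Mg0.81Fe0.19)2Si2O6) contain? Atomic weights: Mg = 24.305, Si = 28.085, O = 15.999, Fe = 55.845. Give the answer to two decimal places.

Formula mass = 1.62×24.305 + 0.38×55.845 + 2×28.085 + 6×15.999 = 212.759 g/mol, of which 95.994 g is O.
So O makes up 95.994/212.759 = 0.4512 of the mass, i.e. 45.12%.

45.12 wt%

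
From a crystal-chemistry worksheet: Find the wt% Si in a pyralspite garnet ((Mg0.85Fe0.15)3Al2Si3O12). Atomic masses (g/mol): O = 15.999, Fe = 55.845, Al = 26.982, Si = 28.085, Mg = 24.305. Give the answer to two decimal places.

20.19 wt%

Molar mass of (Mg0.85Fe0.15)3Al2Si3O12: 2.55·24.305 + 0.45·55.845 + 2·26.982 + 3·28.085 + 12·15.999 = 417.315 g/mol.
Mass of Si per formula unit: 3 × 28.085 = 84.255 g.
Weight fraction Si = 84.255 / 417.315 = 0.2019.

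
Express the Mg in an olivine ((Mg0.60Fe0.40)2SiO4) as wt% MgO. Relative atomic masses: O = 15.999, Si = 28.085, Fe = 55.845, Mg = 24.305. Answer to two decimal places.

M((Mg0.60Fe0.40)2SiO4) = 165.923 g/mol; M(MgO) = 40.304 g/mol.
Moles MgO per formula unit = 1.20 Mg ÷ 1 = 1.2000.
MgO fraction = (1.2000 × 40.304) / 165.923 = 48.365/165.923 = 0.2915.

29.15 wt%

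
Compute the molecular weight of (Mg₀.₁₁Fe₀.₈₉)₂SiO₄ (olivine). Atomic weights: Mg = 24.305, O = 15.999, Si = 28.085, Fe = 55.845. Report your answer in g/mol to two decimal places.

196.83 g/mol

The formula mass is the sum 0.22*24.305 + 1.78*55.845 + 1*28.085 + 4*15.999.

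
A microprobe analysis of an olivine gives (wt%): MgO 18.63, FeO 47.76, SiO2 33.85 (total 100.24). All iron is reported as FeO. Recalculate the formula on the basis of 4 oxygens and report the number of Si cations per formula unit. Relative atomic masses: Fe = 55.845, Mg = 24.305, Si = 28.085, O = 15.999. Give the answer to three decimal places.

1.000 Si apfu

MgO: 18.63/40.304 = 0.46224 mol → 0.46224 mol Mg, 0.46224 mol O.
FeO: 47.76/71.844 = 0.66477 mol → 0.66477 mol Fe, 0.66477 mol O.
SiO2: 33.85/60.083 = 0.56339 mol → 0.56339 mol Si, 1.12678 mol O.
Total oxygen = 2.25379 mol. Normalization factor = 4/2.25379 = 1.77479.
Si per 4 O = 0.56339 × 1.77479 = 1.000.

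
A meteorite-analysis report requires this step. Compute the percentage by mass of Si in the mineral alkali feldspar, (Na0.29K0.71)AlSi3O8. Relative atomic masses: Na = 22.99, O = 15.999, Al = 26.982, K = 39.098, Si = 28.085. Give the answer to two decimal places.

Molar mass of (Na0.29K0.71)AlSi3O8: 0.29*22.99 + 0.71*39.098 + 1*26.982 + 3*28.085 + 8*15.999 = 273.656 g/mol.
Mass of Si per formula unit: 3 × 28.085 = 84.255 g.
Weight fraction Si = 84.255 / 273.656 = 0.3079.

30.79 weight percent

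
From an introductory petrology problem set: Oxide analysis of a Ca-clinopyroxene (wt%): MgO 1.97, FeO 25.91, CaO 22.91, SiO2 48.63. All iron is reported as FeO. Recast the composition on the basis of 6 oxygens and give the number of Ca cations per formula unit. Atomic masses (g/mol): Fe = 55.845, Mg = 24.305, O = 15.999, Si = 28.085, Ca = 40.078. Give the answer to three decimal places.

1.006 Ca apfu

MgO: 1.97/40.304 = 0.04888 mol → 0.04888 mol Mg, 0.04888 mol O.
FeO: 25.91/71.844 = 0.36064 mol → 0.36064 mol Fe, 0.36064 mol O.
CaO: 22.91/56.077 = 0.40855 mol → 0.40855 mol Ca, 0.40855 mol O.
SiO2: 48.63/60.083 = 0.80938 mol → 0.80938 mol Si, 1.61876 mol O.
Total oxygen = 2.43683 mol. Normalization factor = 6/2.43683 = 2.46222.
Ca per 6 O = 0.40855 × 2.46222 = 1.006.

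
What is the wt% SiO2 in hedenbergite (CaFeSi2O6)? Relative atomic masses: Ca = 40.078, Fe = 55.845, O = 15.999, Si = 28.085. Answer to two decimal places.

48.44 wt%

Formula mass = 248.087 g/mol.
2 Si → 2.0000 mol SiO2 per formula unit; M(SiO2) = 60.083, so SiO2 mass = 120.166 g.
120.166/248.087 × 100 = 48.44 wt%.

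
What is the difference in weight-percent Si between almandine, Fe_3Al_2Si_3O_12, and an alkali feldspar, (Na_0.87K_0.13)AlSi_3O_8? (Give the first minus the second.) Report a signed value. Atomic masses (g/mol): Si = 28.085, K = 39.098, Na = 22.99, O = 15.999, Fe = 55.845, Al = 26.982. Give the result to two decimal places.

Si in Fe_3Al_2Si_3O_12: molar mass 497.742 g/mol; 3×28.085 = 84.255 g → 16.93 wt%.
Si in (Na_0.87K_0.13)AlSi_3O_8: molar mass 264.313 g/mol; 3×28.085 = 84.255 g → 31.88 wt%.
Difference = 16.93 − 31.88 = -14.95 percentage points.

-14.95 percentage points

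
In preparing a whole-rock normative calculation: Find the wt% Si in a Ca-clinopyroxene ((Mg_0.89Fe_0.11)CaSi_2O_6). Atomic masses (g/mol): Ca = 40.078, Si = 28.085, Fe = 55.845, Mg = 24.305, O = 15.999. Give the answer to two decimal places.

25.53 wt%

Molar mass of (Mg_0.89Fe_0.11)CaSi_2O_6: 0.89×24.305 + 0.11×55.845 + 1×40.078 + 2×28.085 + 6×15.999 = 220.016 g/mol.
Mass of Si per formula unit: 2 × 28.085 = 56.170 g.
Weight fraction Si = 56.170 / 220.016 = 0.2553.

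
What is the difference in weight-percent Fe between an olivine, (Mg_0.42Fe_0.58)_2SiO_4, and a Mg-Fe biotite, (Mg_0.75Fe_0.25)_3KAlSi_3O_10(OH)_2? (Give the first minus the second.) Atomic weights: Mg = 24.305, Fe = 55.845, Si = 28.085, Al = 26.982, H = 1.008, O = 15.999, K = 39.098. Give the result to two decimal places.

27.04 percentage points

Fe in (Mg_0.42Fe_0.58)_2SiO_4: molar mass 177.277 g/mol; 1.16×55.845 = 64.780 g → 36.54 wt%.
Fe in (Mg_0.75Fe_0.25)_3KAlSi_3O_10(OH)_2: molar mass 440.909 g/mol; 0.75×55.845 = 41.884 g → 9.50 wt%.
Difference = 36.54 − 9.50 = 27.04 percentage points.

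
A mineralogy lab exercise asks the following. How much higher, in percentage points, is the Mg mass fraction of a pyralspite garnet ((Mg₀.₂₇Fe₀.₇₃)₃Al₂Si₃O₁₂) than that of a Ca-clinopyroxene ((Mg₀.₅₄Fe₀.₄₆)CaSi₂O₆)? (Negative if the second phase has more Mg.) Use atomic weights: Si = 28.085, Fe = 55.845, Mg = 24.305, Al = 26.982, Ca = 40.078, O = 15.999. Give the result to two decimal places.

First mineral: 19.687 g Mg in 472.195 g formula = 4.17 wt% Mg.
Second mineral: 13.125 g Mg in 231.055 g formula = 5.68 wt% Mg.
4.17% − 5.68% gives a difference of -1.51 percentage points.

-1.51 percentage points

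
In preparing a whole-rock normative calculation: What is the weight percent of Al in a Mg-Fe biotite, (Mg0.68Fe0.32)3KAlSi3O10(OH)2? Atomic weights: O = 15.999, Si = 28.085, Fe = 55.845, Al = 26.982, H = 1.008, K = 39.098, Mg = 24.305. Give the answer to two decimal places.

6.03 weight percent

Molar mass of (Mg0.68Fe0.32)3KAlSi3O10(OH)2: 2.04×24.305 + 0.96×55.845 + 1×39.098 + 1×26.982 + 3×28.085 + 12×15.999 + 2×1.008 = 447.532 g/mol.
Mass of Al per formula unit: 1 × 26.982 = 26.982 g.
Weight fraction Al = 26.982 / 447.532 = 0.0603.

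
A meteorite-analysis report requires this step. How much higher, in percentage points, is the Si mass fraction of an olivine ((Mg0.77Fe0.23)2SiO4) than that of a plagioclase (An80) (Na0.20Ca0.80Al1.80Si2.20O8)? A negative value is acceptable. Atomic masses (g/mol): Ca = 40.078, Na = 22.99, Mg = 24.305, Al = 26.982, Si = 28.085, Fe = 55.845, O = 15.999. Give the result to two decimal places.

First mineral: 28.085 g Si in 155.199 g formula = 18.10 wt% Si.
Second mineral: 61.787 g Si in 275.007 g formula = 22.47 wt% Si.
18.10% − 22.47% gives a difference of -4.37 percentage points.

-4.37 percentage points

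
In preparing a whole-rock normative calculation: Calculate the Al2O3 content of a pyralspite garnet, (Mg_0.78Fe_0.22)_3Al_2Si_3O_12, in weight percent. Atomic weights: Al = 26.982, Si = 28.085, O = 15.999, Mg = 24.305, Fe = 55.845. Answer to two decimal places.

24.05 wt%

Formula mass = 423.938 g/mol.
2 Al → 1.0000 mol Al2O3 per formula unit; M(Al2O3) = 101.961, so Al2O3 mass = 101.961 g.
101.961/423.938 × 100 = 24.05 wt%.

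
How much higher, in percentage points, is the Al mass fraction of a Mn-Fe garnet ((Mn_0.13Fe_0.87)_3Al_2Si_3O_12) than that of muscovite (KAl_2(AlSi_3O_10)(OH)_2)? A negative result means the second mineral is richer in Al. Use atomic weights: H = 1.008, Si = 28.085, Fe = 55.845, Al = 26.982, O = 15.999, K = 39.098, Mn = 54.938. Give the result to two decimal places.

M((Mn_0.13Fe_0.87)_3Al_2Si_3O_12) = 497.388 g/mol, so wt% Al = 53.964/497.388 × 100 = 10.85%.
M(KAl_2(AlSi_3O_10)(OH)_2) = 398.303 g/mol, so wt% Al = 80.946/398.303 × 100 = 20.32%.
10.85 − 20.32 = -9.47 pp.

-9.47 percentage points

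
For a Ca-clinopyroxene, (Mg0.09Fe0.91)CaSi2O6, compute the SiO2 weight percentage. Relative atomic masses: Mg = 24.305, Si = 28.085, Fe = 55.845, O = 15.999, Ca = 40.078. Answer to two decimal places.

49.00 wt%

M((Mg0.09Fe0.91)CaSi2O6) = 245.248 g/mol; M(SiO2) = 60.083 g/mol.
Moles SiO2 per formula unit = 2 Si ÷ 1 = 2.0000.
SiO2 fraction = (2.0000 × 60.083) / 245.248 = 120.166/245.248 = 0.4900.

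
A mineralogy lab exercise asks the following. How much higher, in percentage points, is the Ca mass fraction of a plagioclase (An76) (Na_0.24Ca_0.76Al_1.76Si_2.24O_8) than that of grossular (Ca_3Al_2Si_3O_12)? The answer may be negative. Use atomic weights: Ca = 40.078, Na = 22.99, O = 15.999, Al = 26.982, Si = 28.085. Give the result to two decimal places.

-15.59 percentage points

Ca in Na_0.24Ca_0.76Al_1.76Si_2.24O_8: molar mass 274.368 g/mol; 0.76×40.078 = 30.459 g → 11.10 wt%.
Ca in Ca_3Al_2Si_3O_12: molar mass 450.441 g/mol; 3×40.078 = 120.234 g → 26.69 wt%.
Difference = 11.10 − 26.69 = -15.59 percentage points.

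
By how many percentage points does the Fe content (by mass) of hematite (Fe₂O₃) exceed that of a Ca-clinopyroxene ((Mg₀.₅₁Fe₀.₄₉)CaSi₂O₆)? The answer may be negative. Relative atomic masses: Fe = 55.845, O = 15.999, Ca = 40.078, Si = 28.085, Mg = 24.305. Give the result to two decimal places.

M(Fe₂O₃) = 159.687 g/mol, so wt% Fe = 111.690/159.687 × 100 = 69.94%.
M((Mg₀.₅₁Fe₀.₄₉)CaSi₂O₆) = 232.002 g/mol, so wt% Fe = 27.364/232.002 × 100 = 11.79%.
69.94 − 11.79 = 58.15 pp.

58.15 percentage points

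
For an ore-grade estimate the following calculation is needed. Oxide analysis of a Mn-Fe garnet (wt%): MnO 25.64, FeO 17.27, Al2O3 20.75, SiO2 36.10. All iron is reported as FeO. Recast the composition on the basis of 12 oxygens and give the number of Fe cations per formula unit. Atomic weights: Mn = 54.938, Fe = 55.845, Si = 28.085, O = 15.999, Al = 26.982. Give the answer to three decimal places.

1.195 Fe apfu

MnO (M=70.937): mol = 0.36145; Mn = 0.36145, O = 0.36145.
FeO (M=71.844): mol = 0.24038; Fe = 0.24038, O = 0.24038.
Al2O3 (M=101.961): mol = 0.20351; Al = 0.40702, O = 0.61053.
SiO2 (M=60.083): mol = 0.60084; Si = 0.60084, O = 1.20168.
ΣO = 2.41404; factor = 12/ΣO = 4.97092.
Fe apfu = 0.24038 × 4.97092 = 1.195.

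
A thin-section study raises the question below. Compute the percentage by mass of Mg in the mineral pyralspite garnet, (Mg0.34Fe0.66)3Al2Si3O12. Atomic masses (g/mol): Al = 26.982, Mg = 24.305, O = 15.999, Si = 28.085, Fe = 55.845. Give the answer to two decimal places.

5.32 mass %

M((Mg0.34Fe0.66)3Al2Si3O12) = 465.571 g/mol.
Mg contributes 1.02 × 24.305 = 24.791 g per mole.
24.791/465.571 = 0.0532 → 5.32%.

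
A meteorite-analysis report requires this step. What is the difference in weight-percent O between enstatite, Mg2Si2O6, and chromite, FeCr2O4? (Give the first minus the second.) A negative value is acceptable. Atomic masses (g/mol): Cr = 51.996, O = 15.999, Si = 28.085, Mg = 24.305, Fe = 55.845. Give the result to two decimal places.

First mineral: 95.994 g O in 200.774 g formula = 47.81 wt% O.
Second mineral: 63.996 g O in 223.833 g formula = 28.59 wt% O.
47.81% − 28.59% gives a difference of 19.22 percentage points.

19.22 percentage points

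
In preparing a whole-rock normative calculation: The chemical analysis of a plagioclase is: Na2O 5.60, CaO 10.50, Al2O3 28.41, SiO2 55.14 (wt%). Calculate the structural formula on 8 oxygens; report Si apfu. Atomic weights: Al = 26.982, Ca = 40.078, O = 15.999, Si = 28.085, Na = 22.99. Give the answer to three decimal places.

5.60 wt% Na2O ÷ 61.979 g/mol = 0.09035 mol, giving 0.18070 Na and 0.09035 O.
10.50 wt% CaO ÷ 56.077 g/mol = 0.18724 mol, giving 0.18724 Ca and 0.18724 O.
28.41 wt% Al2O3 ÷ 101.961 g/mol = 0.27864 mol, giving 0.55728 Al and 0.83592 O.
55.14 wt% SiO2 ÷ 60.083 g/mol = 0.91773 mol, giving 0.91773 Si and 1.83546 O.
Oxygen sums to 2.94897; scaling by 8/2.94897 = 2.71281 puts the formula on 8 O.
Si: 0.91773 × 2.71281 = 2.490 atoms per formula unit.

2.490 Si apfu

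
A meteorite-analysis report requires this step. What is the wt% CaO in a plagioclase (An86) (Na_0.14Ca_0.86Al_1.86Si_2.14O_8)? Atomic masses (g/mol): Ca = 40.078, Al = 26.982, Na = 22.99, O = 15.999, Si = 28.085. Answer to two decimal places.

Molar mass of Na_0.14Ca_0.86Al_1.86Si_2.14O_8 = 0.14×22.99 + 0.86×40.078 + 1.86×26.982 + 2.14×28.085 + 8×15.999 = 275.966 g/mol.
Each formula unit contains 0.86 Ca, equivalent to 0.86/1 = 0.8600 mol CaO.
M(CaO) = 1×40.078 + 1×15.999 = 56.077 g/mol.
Mass of CaO per formula unit = 0.8600 × 56.077 = 48.226 g.
CaO wt% = 48.226 / 275.966 × 100 = 17.48%.

17.48 wt%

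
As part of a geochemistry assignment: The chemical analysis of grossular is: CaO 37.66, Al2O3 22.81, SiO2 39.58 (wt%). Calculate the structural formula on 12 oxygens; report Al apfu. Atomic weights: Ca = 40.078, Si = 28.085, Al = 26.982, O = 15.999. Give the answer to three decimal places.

2.018 Al apfu

CaO (M=56.077): mol = 0.67158; Ca = 0.67158, O = 0.67158.
Al2O3 (M=101.961): mol = 0.22371; Al = 0.44742, O = 0.67113.
SiO2 (M=60.083): mol = 0.65876; Si = 0.65876, O = 1.31752.
ΣO = 2.66023; factor = 12/ΣO = 4.51089.
Al apfu = 0.44742 × 4.51089 = 2.018.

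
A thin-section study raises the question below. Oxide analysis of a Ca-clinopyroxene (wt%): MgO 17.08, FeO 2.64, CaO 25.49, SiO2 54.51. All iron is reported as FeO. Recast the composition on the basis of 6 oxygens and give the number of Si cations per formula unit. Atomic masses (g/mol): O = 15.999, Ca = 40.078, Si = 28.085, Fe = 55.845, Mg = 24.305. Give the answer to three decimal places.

1.994 Si apfu

17.08 wt% MgO ÷ 40.304 g/mol = 0.42378 mol, giving 0.42378 Mg and 0.42378 O.
2.64 wt% FeO ÷ 71.844 g/mol = 0.03675 mol, giving 0.03675 Fe and 0.03675 O.
25.49 wt% CaO ÷ 56.077 g/mol = 0.45455 mol, giving 0.45455 Ca and 0.45455 O.
54.51 wt% SiO2 ÷ 60.083 g/mol = 0.90724 mol, giving 0.90724 Si and 1.81448 O.
Oxygen sums to 2.72956; scaling by 6/2.72956 = 2.19816 puts the formula on 6 O.
Si: 0.90724 × 2.19816 = 1.994 atoms per formula unit.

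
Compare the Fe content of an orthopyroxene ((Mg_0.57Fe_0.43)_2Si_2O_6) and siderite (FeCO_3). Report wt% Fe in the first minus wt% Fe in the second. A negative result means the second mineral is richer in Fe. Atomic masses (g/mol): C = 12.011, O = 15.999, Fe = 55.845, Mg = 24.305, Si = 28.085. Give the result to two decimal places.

-27.13 percentage points

Fe in (Mg_0.57Fe_0.43)_2Si_2O_6: molar mass 227.898 g/mol; 0.86×55.845 = 48.027 g → 21.07 wt%.
Fe in FeCO_3: molar mass 115.853 g/mol; 1×55.845 = 55.845 g → 48.20 wt%.
Difference = 21.07 − 48.20 = -27.13 percentage points.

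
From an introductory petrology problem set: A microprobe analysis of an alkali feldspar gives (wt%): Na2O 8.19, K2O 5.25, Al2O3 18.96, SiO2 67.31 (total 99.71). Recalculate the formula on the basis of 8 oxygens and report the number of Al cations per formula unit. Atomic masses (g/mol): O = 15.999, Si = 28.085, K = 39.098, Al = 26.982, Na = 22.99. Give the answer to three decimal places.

Na2O: 8.19/61.979 = 0.13214 mol → 0.26428 mol Na, 0.13214 mol O.
K2O: 5.25/94.195 = 0.05574 mol → 0.11148 mol K, 0.05574 mol O.
Al2O3: 18.96/101.961 = 0.18595 mol → 0.37190 mol Al, 0.55785 mol O.
SiO2: 67.31/60.083 = 1.12028 mol → 1.12028 mol Si, 2.24056 mol O.
Total oxygen = 2.98629 mol. Normalization factor = 8/2.98629 = 2.67891.
Al per 8 O = 0.37190 × 2.67891 = 0.996.

0.996 Al apfu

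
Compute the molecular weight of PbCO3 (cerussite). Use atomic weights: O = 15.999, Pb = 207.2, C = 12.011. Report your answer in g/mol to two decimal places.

The formula mass is the sum 1·207.2 + 1·12.011 + 3·15.999.

267.21 g/mol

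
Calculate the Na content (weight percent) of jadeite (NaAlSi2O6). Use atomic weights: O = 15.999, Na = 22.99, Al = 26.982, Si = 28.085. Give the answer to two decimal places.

11.37 weight percent

Formula mass = 1×22.99 + 1×26.982 + 2×28.085 + 6×15.999 = 202.136 g/mol, of which 22.990 g is Na.
So Na makes up 22.990/202.136 = 0.1137 of the mass, i.e. 11.37%.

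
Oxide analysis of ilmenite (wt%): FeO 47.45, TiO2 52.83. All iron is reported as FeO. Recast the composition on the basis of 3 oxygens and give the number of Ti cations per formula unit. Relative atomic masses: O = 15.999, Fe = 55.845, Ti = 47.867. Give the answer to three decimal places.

1.001 Ti apfu

47.45 wt% FeO ÷ 71.844 g/mol = 0.66046 mol, giving 0.66046 Fe and 0.66046 O.
52.83 wt% TiO2 ÷ 79.865 g/mol = 0.66149 mol, giving 0.66149 Ti and 1.32298 O.
Oxygen sums to 1.98344; scaling by 3/1.98344 = 1.51252 puts the formula on 3 O.
Ti: 0.66149 × 1.51252 = 1.001 atoms per formula unit.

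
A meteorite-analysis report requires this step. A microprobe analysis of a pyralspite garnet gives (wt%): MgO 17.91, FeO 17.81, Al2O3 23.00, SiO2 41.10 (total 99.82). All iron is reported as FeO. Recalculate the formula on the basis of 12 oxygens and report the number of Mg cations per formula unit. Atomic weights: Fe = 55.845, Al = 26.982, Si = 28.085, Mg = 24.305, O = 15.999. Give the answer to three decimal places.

17.91 wt% MgO ÷ 40.304 g/mol = 0.44437 mol, giving 0.44437 Mg and 0.44437 O.
17.81 wt% FeO ÷ 71.844 g/mol = 0.24790 mol, giving 0.24790 Fe and 0.24790 O.
23.00 wt% Al2O3 ÷ 101.961 g/mol = 0.22558 mol, giving 0.45116 Al and 0.67674 O.
41.10 wt% SiO2 ÷ 60.083 g/mol = 0.68405 mol, giving 0.68405 Si and 1.36810 O.
Oxygen sums to 2.73711; scaling by 12/2.73711 = 4.38419 puts the formula on 12 O.
Mg: 0.44437 × 4.38419 = 1.948 atoms per formula unit.

1.948 Mg apfu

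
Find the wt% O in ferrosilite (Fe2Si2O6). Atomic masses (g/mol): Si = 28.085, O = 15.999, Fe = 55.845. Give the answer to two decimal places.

36.38 mass %

Formula mass = 2×55.845 + 2×28.085 + 6×15.999 = 263.854 g/mol, of which 95.994 g is O.
So O makes up 95.994/263.854 = 0.3638 of the mass, i.e. 36.38%.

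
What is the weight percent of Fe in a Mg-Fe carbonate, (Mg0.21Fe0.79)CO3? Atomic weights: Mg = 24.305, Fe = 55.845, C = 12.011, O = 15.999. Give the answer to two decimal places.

40.39 wt%

M((Mg0.21Fe0.79)CO3) = 109.230 g/mol.
Fe contributes 0.79 × 55.845 = 44.118 g per mole.
44.118/109.230 = 0.4039 → 40.39%.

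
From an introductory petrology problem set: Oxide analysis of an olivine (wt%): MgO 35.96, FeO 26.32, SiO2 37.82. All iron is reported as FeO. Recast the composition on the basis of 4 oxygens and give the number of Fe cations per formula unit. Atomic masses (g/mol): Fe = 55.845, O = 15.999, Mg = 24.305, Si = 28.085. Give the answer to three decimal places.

MgO: 35.96/40.304 = 0.89222 mol → 0.89222 mol Mg, 0.89222 mol O.
FeO: 26.32/71.844 = 0.36635 mol → 0.36635 mol Fe, 0.36635 mol O.
SiO2: 37.82/60.083 = 0.62946 mol → 0.62946 mol Si, 1.25892 mol O.
Total oxygen = 2.51749 mol. Normalization factor = 4/2.51749 = 1.58888.
Fe per 4 O = 0.36635 × 1.58888 = 0.582.

0.582 Fe apfu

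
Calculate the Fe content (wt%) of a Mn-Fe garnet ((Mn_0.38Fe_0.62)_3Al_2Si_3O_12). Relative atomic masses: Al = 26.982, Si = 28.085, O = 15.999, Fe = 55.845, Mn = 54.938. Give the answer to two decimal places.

M((Mn_0.38Fe_0.62)_3Al_2Si_3O_12) = 496.708 g/mol.
Fe contributes 1.86 × 55.845 = 103.872 g per mole.
103.872/496.708 = 0.2091 → 20.91%.

20.91 wt%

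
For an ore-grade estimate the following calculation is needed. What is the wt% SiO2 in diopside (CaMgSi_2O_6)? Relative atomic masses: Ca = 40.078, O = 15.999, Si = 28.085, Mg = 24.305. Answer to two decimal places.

55.49 wt%

Molar mass of CaMgSi_2O_6 = 1*40.078 + 1*24.305 + 2*28.085 + 6*15.999 = 216.547 g/mol.
Each formula unit contains 2 Si, equivalent to 2/1 = 2.0000 mol SiO2.
M(SiO2) = 1×28.085 + 2×15.999 = 60.083 g/mol.
Mass of SiO2 per formula unit = 2.0000 × 60.083 = 120.166 g.
SiO2 wt% = 120.166 / 216.547 × 100 = 55.49%.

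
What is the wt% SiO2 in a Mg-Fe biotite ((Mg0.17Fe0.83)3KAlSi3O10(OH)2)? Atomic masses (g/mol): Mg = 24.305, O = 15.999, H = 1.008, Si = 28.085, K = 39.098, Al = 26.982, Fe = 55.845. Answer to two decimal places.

36.36 wt%

Molar mass of (Mg0.17Fe0.83)3KAlSi3O10(OH)2 = 0.51·24.305 + 2.49·55.845 + 1·39.098 + 1·26.982 + 3·28.085 + 12·15.999 + 2·1.008 = 495.789 g/mol.
Each formula unit contains 3 Si, equivalent to 3/1 = 3.0000 mol SiO2.
M(SiO2) = 1×28.085 + 2×15.999 = 60.083 g/mol.
Mass of SiO2 per formula unit = 3.0000 × 60.083 = 180.249 g.
SiO2 wt% = 180.249 / 495.789 × 100 = 36.36%.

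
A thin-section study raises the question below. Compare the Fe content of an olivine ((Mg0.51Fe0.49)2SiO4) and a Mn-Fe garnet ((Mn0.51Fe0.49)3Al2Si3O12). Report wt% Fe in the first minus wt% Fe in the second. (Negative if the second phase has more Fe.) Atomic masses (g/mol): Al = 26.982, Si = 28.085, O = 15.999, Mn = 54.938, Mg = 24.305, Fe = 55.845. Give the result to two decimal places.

Fe in (Mg0.51Fe0.49)2SiO4: molar mass 171.600 g/mol; 0.98×55.845 = 54.728 g → 31.89 wt%.
Fe in (Mn0.51Fe0.49)3Al2Si3O12: molar mass 496.354 g/mol; 1.47×55.845 = 82.092 g → 16.54 wt%.
Difference = 31.89 − 16.54 = 15.35 percentage points.

15.35 percentage points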